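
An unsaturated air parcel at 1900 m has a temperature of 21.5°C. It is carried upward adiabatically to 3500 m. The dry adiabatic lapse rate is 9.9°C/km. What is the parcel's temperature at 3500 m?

5.66°C

1900–3500 m, dry adiabatic: Δz = 1.6 km ⇒ ΔT = -15.84°C; T = 5.66°C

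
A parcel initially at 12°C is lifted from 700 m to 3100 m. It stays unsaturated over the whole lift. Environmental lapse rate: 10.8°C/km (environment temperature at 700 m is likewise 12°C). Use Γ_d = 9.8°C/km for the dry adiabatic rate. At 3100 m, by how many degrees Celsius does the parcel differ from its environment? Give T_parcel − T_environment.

Parcel:
  From 700 m to 3100 m (dry): cools by 9.8 × 2.4 = 23.52°C, giving -11.52°C.
Environment:
  From 700 m to 3100 m (environment): cools by 10.8 × 2.4 = 25.92°C, giving -13.92°C.
T_parcel − T_env = -11.52 − (-13.92) = +2.4°C

+2.4°C (parcel warmer than environment)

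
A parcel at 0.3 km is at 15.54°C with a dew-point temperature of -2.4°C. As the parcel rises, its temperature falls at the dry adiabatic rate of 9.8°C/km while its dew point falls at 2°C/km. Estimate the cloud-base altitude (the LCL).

2.6 km

T and T_d converge at 9.8 − 2 = 7.8°C per km
Height above start = (15.54 − (-2.4)) / 7.8 = 2.3 km
LCL altitude = 300 m + 2300 m = 2600 m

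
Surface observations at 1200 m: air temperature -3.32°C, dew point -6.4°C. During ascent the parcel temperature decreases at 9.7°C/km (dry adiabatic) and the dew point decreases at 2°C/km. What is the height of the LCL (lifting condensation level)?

1600 m

T and T_d converge at 9.7 − 2 = 7.7°C per km
Height above start = (-3.32 − (-6.4)) / 7.7 = 0.4 km
LCL altitude = 1200 m + 400 m = 1600 m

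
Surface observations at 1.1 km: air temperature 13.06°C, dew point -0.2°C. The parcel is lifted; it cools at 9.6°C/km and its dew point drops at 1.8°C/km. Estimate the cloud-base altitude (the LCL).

T and T_d converge at 9.6 − 1.8 = 7.8°C per km
Height above start = (13.06 − (-0.2)) / 7.8 = 1.7 km
LCL altitude = 1100 m + 1700 m = 2800 m

2.8 km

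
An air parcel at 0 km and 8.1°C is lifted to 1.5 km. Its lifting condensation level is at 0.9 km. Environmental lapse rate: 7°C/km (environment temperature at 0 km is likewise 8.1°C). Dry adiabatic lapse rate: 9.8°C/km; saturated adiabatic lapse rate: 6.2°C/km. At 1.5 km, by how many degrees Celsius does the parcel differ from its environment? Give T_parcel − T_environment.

-2.04°C (parcel cooler than environment)

Parcel:
  From 0 m to 900 m (dry): cools by 9.8 × 0.9 = 8.82°C, giving -0.72°C.
  From 900 m to 1500 m (saturated): cools by 6.2 × 0.6 = 3.72°C, giving -4.44°C.
Environment:
  From 0 m to 1500 m (environment): cools by 7 × 1.5 = 10.5°C, giving -2.4°C.
T_parcel − T_env = -4.44 − (-2.4) = -2.04°C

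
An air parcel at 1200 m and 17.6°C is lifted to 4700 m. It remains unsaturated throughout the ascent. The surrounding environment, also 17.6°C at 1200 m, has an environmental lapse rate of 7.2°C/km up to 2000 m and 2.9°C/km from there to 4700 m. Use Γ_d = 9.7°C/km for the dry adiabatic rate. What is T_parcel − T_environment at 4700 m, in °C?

Parcel:
  From 1200 m to 4700 m (dry): cools by 9.7 × 3.5 = 33.95°C, giving -16.35°C.
Environment:
  From 1200 m to 2000 m (environment, lower layer): cools by 7.2 × 0.8 = 5.76°C, giving 11.84°C.
  From 2000 m to 4700 m (environment, upper layer): cools by 2.9 × 2.7 = 7.83°C, giving 4.01°C.
T_parcel − T_env = -16.35 − 4.01 = -20.36°C

-20.36°C (parcel cooler than environment)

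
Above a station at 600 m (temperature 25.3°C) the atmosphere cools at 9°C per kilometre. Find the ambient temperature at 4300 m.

600–4300 m, environmental: Δz = 3.7 km ⇒ ΔT = -33.3°C; T = -8°C

-8°C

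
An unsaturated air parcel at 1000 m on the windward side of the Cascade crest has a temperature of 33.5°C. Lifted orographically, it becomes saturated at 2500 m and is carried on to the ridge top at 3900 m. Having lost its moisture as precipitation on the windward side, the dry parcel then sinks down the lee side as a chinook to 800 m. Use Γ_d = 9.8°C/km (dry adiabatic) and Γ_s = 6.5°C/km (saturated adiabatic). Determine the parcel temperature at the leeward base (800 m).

40.08°C

1000–2500 m, dry: Δz = 1.5 km ⇒ ΔT = -14.7°C; T = 18.8°C
2500–3900 m, saturated: Δz = 1.4 km ⇒ ΔT = -9.1°C; T = 9.7°C
3900–800 m, dry descent: Δz = 3.1 km ⇒ ΔT = +30.38°C; T = 40.08°C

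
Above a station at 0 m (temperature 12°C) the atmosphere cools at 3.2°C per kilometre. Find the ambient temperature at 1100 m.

0 → 1100 m (environmental, 3.2°C/km): ΔT = -3.2 × 1.1 = -3.52°C → T = 8.48°C

8.48°C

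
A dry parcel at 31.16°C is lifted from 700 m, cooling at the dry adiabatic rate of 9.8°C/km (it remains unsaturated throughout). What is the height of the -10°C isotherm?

Height above start = (31.16 − (-10)) / 9.8 = 4.2 km
Altitude = 700 m + 4200 m = 4900 m

4900 m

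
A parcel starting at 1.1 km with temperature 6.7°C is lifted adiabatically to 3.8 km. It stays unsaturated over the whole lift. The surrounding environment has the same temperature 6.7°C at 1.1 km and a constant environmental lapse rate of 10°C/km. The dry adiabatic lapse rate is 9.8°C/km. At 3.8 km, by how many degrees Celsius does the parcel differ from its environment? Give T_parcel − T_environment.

+0.54°C (parcel warmer than environment)

Parcel:
  1100–3800 m, dry: Δz = 2.7 km ⇒ ΔT = -26.46°C; T = -19.76°C
Environment:
  1100–3800 m, environment: Δz = 2.7 km ⇒ ΔT = -27°C; T = -20.3°C
T_parcel − T_env = -19.76 − (-20.3) = +0.54°C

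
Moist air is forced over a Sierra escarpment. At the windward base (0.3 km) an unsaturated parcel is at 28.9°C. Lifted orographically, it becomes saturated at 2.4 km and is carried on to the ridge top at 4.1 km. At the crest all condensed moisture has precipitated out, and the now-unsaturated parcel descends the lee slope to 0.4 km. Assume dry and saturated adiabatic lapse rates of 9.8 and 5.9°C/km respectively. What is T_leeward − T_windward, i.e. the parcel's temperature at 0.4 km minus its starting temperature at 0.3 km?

+5.65°C

300–2400 m, dry: Δz = 2.1 km ⇒ ΔT = -20.58°C; T = 8.32°C
2400–4100 m, saturated: Δz = 1.7 km ⇒ ΔT = -10.03°C; T = -1.71°C
4100–400 m, dry descent: Δz = 3.7 km ⇒ ΔT = +36.26°C; T = 34.55°C
Net change vs windward start: 34.55 − 28.9 = +5.65°C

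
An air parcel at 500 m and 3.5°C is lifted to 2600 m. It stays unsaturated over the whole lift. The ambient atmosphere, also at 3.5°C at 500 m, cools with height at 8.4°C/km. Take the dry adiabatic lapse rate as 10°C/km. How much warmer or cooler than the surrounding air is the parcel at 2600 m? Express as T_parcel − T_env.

Parcel:
  Dry to 2600 m: -10 × 2.1 km = -21°C, so T = -17.5°C.
Environment:
  Environment to 2600 m: -8.4 × 2.1 km = -17.64°C, so T = -14.14°C.
T_parcel − T_env = -17.5 − (-14.14) = -3.36°C

-3.36°C (parcel cooler than environment)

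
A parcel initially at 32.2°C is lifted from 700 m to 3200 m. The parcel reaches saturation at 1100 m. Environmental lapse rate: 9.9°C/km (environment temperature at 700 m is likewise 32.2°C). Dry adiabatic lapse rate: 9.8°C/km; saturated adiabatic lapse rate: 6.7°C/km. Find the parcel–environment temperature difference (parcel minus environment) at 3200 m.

+6.76°C (parcel warmer than environment)

Parcel:
  700–1100 m, dry: Δz = 0.4 km ⇒ ΔT = -3.92°C; T = 28.28°C
  1100–3200 m, saturated: Δz = 2.1 km ⇒ ΔT = -14.07°C; T = 14.21°C
Environment:
  700–3200 m, environment: Δz = 2.5 km ⇒ ΔT = -24.75°C; T = 7.45°C
T_parcel − T_env = 14.21 − 7.45 = +6.76°C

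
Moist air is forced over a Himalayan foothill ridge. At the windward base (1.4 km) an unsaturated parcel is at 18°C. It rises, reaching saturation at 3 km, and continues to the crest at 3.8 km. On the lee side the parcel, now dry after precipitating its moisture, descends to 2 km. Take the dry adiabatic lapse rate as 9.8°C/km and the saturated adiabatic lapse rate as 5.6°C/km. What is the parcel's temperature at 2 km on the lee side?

1400 → 3000 m (dry, 9.8°C/km): ΔT = -9.8 × 1.6 = -15.68°C → T = 2.32°C
3000 → 3800 m (saturated, 5.6°C/km): ΔT = -5.6 × 0.8 = -4.48°C → T = -2.16°C
3800 → 2000 m (dry descent, 9.8°C/km): ΔT = +9.8 × 1.8 = +17.64°C → T = 15.48°C

15.48°C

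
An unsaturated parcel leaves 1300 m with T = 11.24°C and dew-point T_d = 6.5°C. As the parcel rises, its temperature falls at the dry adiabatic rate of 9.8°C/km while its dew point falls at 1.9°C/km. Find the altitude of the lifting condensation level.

T and T_d converge at 9.8 − 1.9 = 7.9°C per km
Height above start = (11.24 − 6.5) / 7.9 = 0.6 km
LCL altitude = 1300 m + 600 m = 1900 m

1900 m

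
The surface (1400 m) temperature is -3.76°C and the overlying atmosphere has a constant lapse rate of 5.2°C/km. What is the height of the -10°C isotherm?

2600 m

Height above start = (-3.76 − (-10)) / 5.2 = 1.2 km
Altitude = 1400 m + 1200 m = 2600 m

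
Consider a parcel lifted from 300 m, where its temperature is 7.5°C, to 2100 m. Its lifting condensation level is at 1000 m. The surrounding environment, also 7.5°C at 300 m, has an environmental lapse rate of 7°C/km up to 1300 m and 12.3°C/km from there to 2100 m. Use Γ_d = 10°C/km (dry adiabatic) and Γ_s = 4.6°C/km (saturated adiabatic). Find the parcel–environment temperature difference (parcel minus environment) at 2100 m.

Parcel:
  From 300 m to 1000 m (dry): cools by 10 × 0.7 = 7°C, giving 0.5°C.
  From 1000 m to 2100 m (saturated): cools by 4.6 × 1.1 = 5.06°C, giving -4.56°C.
Environment:
  From 300 m to 1300 m (environment, lower layer): cools by 7 × 1 = 7°C, giving 0.5°C.
  From 1300 m to 2100 m (environment, upper layer): cools by 12.3 × 0.8 = 9.84°C, giving -9.34°C.
T_parcel − T_env = -4.56 − (-9.34) = +4.78°C

+4.78°C (parcel warmer than environment)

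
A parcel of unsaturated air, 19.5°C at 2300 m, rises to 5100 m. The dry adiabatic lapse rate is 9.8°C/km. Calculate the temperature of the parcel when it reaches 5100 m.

2300–5100 m, dry adiabatic: Δz = 2.8 km ⇒ ΔT = -27.44°C; T = -7.94°C

-7.94°C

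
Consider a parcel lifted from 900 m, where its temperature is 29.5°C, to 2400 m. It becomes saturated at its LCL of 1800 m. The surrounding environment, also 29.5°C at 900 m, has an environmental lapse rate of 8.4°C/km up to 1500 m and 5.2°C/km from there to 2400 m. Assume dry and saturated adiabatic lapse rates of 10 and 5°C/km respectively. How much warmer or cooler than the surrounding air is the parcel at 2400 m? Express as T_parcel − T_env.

-2.28°C (parcel cooler than environment)

Parcel:
  900 → 1800 m (dry, 10°C/km): ΔT = -10 × 0.9 = -9°C → T = 20.5°C
  1800 → 2400 m (saturated, 5°C/km): ΔT = -5 × 0.6 = -3°C → T = 17.5°C
Environment:
  900 → 1500 m (environment, lower layer, 8.4°C/km): ΔT = -8.4 × 0.6 = -5.04°C → T = 24.46°C
  1500 → 2400 m (environment, upper layer, 5.2°C/km): ΔT = -5.2 × 0.9 = -4.68°C → T = 19.78°C
T_parcel − T_env = 17.5 − 19.78 = -2.28°C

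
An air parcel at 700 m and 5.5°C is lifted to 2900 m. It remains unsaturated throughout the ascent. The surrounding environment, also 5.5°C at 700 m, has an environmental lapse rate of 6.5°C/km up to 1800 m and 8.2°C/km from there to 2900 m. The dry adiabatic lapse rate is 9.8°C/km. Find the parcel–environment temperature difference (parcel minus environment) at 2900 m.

-5.39°C (parcel cooler than environment)

Parcel:
  From 700 m to 2900 m (dry): cools by 9.8 × 2.2 = 21.56°C, giving -16.06°C.
Environment:
  From 700 m to 1800 m (environment, lower layer): cools by 6.5 × 1.1 = 7.15°C, giving -1.65°C.
  From 1800 m to 2900 m (environment, upper layer): cools by 8.2 × 1.1 = 9.02°C, giving -10.67°C.
T_parcel − T_env = -16.06 − (-10.67) = -5.39°C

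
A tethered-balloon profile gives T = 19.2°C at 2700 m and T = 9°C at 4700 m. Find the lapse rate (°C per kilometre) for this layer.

Γ = −ΔT/Δz = (19.2 − 9) / (4700 − 2700) m
  = 10.2°C / 2 km = 5.1°C/km

5.1°C/km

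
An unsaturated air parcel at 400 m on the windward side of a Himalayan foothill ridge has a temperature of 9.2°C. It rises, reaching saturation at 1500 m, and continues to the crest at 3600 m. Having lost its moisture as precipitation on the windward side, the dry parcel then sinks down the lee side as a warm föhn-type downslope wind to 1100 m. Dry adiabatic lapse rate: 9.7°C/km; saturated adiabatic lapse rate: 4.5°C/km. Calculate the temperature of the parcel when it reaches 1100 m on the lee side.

400–1500 m, dry: Δz = 1.1 km ⇒ ΔT = -10.67°C; T = -1.47°C
1500–3600 m, saturated: Δz = 2.1 km ⇒ ΔT = -9.45°C; T = -10.92°C
3600–1100 m, dry descent: Δz = 2.5 km ⇒ ΔT = +24.25°C; T = 13.33°C

13.33°C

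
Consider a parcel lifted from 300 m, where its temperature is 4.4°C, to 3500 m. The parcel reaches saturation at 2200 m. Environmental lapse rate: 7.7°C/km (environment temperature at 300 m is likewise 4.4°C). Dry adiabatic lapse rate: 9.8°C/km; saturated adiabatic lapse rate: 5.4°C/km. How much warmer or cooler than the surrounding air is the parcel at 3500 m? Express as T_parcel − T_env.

Parcel:
  Dry to 2200 m: -9.8 × 1.9 km = -18.62°C, so T = -14.22°C.
  Saturated to 3500 m: -5.4 × 1.3 km = -7.02°C, so T = -21.24°C.
Environment:
  Environment to 3500 m: -7.7 × 3.2 km = -24.64°C, so T = -20.24°C.
T_parcel − T_env = -21.24 − (-20.24) = -1°C

-1°C (parcel cooler than environment)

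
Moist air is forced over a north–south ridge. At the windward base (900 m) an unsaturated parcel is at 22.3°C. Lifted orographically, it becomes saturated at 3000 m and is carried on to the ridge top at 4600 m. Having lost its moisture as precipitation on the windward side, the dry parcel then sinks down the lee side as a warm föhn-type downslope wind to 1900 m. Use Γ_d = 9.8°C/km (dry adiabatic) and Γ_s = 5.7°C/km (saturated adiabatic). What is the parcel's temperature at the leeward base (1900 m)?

Dry to 3000 m: -9.8 × 2.1 km = -20.58°C, so T = 1.72°C.
Saturated to 4600 m: -5.7 × 1.6 km = -9.12°C, so T = -7.4°C.
Dry descent to 1900 m: +9.8 × 2.7 km = +26.46°C, so T = 19.06°C.

19.06°C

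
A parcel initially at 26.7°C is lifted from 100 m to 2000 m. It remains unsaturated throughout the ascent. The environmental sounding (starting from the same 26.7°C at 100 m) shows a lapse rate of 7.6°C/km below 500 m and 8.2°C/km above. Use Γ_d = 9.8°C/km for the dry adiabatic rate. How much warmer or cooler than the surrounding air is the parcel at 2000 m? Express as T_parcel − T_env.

Parcel:
  From 100 m to 2000 m (dry): cools by 9.8 × 1.9 = 18.62°C, giving 8.08°C.
Environment:
  From 100 m to 500 m (environment, lower layer): cools by 7.6 × 0.4 = 3.04°C, giving 23.66°C.
  From 500 m to 2000 m (environment, upper layer): cools by 8.2 × 1.5 = 12.3°C, giving 11.36°C.
T_parcel − T_env = 8.08 − 11.36 = -3.28°C

-3.28°C (parcel cooler than environment)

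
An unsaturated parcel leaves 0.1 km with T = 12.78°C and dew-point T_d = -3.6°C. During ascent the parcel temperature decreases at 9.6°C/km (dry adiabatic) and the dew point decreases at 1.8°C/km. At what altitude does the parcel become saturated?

T and T_d converge at 9.6 − 1.8 = 7.8°C per km
Height above start = (12.78 − (-3.6)) / 7.8 = 2.1 km
LCL altitude = 100 m + 2100 m = 2200 m

2.2 km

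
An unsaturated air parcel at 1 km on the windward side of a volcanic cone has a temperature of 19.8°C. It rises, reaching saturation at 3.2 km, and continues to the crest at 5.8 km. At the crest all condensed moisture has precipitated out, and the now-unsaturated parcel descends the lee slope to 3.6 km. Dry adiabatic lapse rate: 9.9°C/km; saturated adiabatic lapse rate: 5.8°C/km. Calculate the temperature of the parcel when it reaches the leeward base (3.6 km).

4.72°C

1000 → 3200 m (dry, 9.9°C/km): ΔT = -9.9 × 2.2 = -21.78°C → T = -1.98°C
3200 → 5800 m (saturated, 5.8°C/km): ΔT = -5.8 × 2.6 = -15.08°C → T = -17.06°C
5800 → 3600 m (dry descent, 9.9°C/km): ΔT = +9.9 × 2.2 = +21.78°C → T = 4.72°C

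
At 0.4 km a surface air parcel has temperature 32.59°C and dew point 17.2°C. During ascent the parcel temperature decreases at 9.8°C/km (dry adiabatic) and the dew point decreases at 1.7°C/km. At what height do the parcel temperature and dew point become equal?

2.3 km

T and T_d converge at 9.8 − 1.7 = 8.1°C per km
Height above start = (32.59 − 17.2) / 8.1 = 1.9 km
LCL altitude = 400 m + 1900 m = 2300 m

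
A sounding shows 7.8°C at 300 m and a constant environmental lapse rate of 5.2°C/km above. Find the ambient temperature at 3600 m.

From 300 m to 3600 m (environmental): cools by 5.2 × 3.3 = 17.16°C, giving -9.36°C.

-9.36°C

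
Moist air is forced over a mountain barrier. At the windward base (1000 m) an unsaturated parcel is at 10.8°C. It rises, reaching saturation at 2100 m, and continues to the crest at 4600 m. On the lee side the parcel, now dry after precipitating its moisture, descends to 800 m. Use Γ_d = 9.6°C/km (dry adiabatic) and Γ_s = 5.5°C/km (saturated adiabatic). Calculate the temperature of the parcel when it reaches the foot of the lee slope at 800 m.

Dry to 2100 m: -9.6 × 1.1 km = -10.56°C, so T = 0.24°C.
Saturated to 4600 m: -5.5 × 2.5 km = -13.75°C, so T = -13.51°C.
Dry descent to 800 m: +9.6 × 3.8 km = +36.48°C, so T = 22.97°C.

22.97°C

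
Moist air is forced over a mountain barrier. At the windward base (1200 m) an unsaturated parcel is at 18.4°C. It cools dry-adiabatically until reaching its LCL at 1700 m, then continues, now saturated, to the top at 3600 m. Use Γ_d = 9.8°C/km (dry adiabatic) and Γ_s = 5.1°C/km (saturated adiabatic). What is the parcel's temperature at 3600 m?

3.81°C

1200–1700 m, dry: Δz = 0.5 km ⇒ ΔT = -4.9°C; T = 13.5°C
1700–3600 m, saturated: Δz = 1.9 km ⇒ ΔT = -9.69°C; T = 3.81°C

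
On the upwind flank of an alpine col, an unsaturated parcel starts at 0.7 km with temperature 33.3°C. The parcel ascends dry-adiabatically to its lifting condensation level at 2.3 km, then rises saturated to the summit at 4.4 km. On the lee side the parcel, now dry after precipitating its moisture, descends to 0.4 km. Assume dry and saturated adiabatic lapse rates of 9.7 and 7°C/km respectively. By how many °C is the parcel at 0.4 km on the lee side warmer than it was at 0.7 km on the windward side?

700–2300 m, dry: Δz = 1.6 km ⇒ ΔT = -15.52°C; T = 17.78°C
2300–4400 m, saturated: Δz = 2.1 km ⇒ ΔT = -14.7°C; T = 3.08°C
4400–400 m, dry descent: Δz = 4 km ⇒ ΔT = +38.8°C; T = 41.88°C
Net change vs windward start: 41.88 − 33.3 = +8.58°C

+8.58°C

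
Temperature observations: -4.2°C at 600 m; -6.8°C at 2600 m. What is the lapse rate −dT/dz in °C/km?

1.3°C/km

Γ = −ΔT/Δz = (-4.2 − (-6.8)) / (2600 − 600) m
  = 2.6°C / 2 km = 1.3°C/km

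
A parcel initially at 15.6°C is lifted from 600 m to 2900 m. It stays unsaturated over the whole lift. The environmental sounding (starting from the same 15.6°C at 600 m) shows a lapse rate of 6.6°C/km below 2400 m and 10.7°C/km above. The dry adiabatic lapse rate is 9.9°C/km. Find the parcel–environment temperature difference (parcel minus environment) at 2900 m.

-5.54°C (parcel cooler than environment)

Parcel:
  600 → 2900 m (dry, 9.9°C/km): ΔT = -9.9 × 2.3 = -22.77°C → T = -7.17°C
Environment:
  600 → 2400 m (environment, lower layer, 6.6°C/km): ΔT = -6.6 × 1.8 = -11.88°C → T = 3.72°C
  2400 → 2900 m (environment, upper layer, 10.7°C/km): ΔT = -10.7 × 0.5 = -5.35°C → T = -1.63°C
T_parcel − T_env = -7.17 − (-1.63) = -5.54°C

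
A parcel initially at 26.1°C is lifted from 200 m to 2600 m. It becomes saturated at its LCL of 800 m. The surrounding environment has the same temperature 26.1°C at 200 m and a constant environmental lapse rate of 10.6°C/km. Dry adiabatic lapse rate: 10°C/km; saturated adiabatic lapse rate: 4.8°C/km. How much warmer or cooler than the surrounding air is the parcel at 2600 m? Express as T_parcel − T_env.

+10.8°C (parcel warmer than environment)

Parcel:
  200–800 m, dry: Δz = 0.6 km ⇒ ΔT = -6°C; T = 20.1°C
  800–2600 m, saturated: Δz = 1.8 km ⇒ ΔT = -8.64°C; T = 11.46°C
Environment:
  200–2600 m, environment: Δz = 2.4 km ⇒ ΔT = -25.44°C; T = 0.66°C
T_parcel − T_env = 11.46 − 0.66 = +10.8°C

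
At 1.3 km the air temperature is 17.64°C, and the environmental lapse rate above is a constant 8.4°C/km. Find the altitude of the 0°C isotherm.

Height above start = (17.64 − 0) / 8.4 = 2.1 km
Altitude = 1300 m + 2100 m = 3400 m

3.4 km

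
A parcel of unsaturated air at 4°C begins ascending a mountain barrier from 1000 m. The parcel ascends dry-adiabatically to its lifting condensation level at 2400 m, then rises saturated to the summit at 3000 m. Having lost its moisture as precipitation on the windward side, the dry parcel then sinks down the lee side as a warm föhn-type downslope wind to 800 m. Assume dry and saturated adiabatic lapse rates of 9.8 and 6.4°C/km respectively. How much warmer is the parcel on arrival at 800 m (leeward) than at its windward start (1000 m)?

1000 → 2400 m (dry, 9.8°C/km): ΔT = -9.8 × 1.4 = -13.72°C → T = -9.72°C
2400 → 3000 m (saturated, 6.4°C/km): ΔT = -6.4 × 0.6 = -3.84°C → T = -13.56°C
3000 → 800 m (dry descent, 9.8°C/km): ΔT = +9.8 × 2.2 = +21.56°C → T = 8°C
Net change vs windward start: 8 − 4 = +4°C

+4°C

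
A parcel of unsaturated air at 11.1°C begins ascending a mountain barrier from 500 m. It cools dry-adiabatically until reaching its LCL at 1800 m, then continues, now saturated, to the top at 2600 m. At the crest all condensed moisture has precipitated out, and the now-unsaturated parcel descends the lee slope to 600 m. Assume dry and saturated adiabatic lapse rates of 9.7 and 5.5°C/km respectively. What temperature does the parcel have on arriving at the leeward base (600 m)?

13.49°C

From 500 m to 1800 m (dry): cools by 9.7 × 1.3 = 12.61°C, giving -1.51°C.
From 1800 m to 2600 m (saturated): cools by 5.5 × 0.8 = 4.4°C, giving -5.91°C.
From 2600 m to 600 m (dry descent): warms by 9.7 × 2 = 19.4°C, giving 13.49°C.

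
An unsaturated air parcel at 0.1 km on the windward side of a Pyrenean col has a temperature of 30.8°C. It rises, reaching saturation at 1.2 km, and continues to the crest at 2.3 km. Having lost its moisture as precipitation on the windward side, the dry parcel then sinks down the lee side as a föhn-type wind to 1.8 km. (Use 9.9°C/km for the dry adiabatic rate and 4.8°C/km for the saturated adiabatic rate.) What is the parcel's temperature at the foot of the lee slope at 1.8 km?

19.58°C

From 100 m to 1200 m (dry): cools by 9.9 × 1.1 = 10.89°C, giving 19.91°C.
From 1200 m to 2300 m (saturated): cools by 4.8 × 1.1 = 5.28°C, giving 14.63°C.
From 2300 m to 1800 m (dry descent): warms by 9.9 × 0.5 = 4.95°C, giving 19.58°C.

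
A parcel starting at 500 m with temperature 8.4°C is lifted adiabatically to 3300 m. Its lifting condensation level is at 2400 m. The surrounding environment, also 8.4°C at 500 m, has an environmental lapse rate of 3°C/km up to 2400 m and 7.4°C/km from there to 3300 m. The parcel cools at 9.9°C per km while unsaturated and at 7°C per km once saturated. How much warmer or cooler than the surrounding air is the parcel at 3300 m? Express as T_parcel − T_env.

Parcel:
  From 500 m to 2400 m (dry): cools by 9.9 × 1.9 = 18.81°C, giving -10.41°C.
  From 2400 m to 3300 m (saturated): cools by 7 × 0.9 = 6.3°C, giving -16.71°C.
Environment:
  From 500 m to 2400 m (environment, lower layer): cools by 3 × 1.9 = 5.7°C, giving 2.7°C.
  From 2400 m to 3300 m (environment, upper layer): cools by 7.4 × 0.9 = 6.66°C, giving -3.96°C.
T_parcel − T_env = -16.71 − (-3.96) = -12.75°C

-12.75°C (parcel cooler than environment)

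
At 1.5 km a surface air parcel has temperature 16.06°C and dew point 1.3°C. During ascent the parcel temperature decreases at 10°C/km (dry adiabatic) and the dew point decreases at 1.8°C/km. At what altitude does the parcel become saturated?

T and T_d converge at 10 − 1.8 = 8.2°C per km
Height above start = (16.06 − 1.3) / 8.2 = 1.8 km
LCL altitude = 1500 m + 1800 m = 3300 m

3.3 km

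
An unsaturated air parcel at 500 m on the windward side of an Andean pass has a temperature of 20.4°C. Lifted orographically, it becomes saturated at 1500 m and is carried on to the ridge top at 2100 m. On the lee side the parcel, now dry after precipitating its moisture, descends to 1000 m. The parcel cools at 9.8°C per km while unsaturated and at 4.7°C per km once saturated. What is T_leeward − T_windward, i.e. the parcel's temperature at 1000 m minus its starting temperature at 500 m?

500 → 1500 m (dry, 9.8°C/km): ΔT = -9.8 × 1 = -9.8°C → T = 10.6°C
1500 → 2100 m (saturated, 4.7°C/km): ΔT = -4.7 × 0.6 = -2.82°C → T = 7.78°C
2100 → 1000 m (dry descent, 9.8°C/km): ΔT = +9.8 × 1.1 = +10.78°C → T = 18.56°C
Net change vs windward start: 18.56 − 20.4 = -1.84°C

-1.84°C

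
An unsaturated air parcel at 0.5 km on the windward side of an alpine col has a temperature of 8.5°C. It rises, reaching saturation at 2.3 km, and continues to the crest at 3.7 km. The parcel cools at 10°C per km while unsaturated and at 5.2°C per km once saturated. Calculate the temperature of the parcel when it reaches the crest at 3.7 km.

From 500 m to 2300 m (dry): cools by 10 × 1.8 = 18°C, giving -9.5°C.
From 2300 m to 3700 m (saturated): cools by 5.2 × 1.4 = 7.28°C, giving -16.78°C.

-16.78°C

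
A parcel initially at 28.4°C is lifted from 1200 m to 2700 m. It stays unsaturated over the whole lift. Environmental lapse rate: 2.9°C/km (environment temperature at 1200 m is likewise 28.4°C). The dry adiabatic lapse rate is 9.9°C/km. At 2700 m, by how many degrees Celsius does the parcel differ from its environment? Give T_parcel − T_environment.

-10.5°C (parcel cooler than environment)

Parcel:
  From 1200 m to 2700 m (dry): cools by 9.9 × 1.5 = 14.85°C, giving 13.55°C.
Environment:
  From 1200 m to 2700 m (environment): cools by 2.9 × 1.5 = 4.35°C, giving 24.05°C.
T_parcel − T_env = 13.55 − 24.05 = -10.5°C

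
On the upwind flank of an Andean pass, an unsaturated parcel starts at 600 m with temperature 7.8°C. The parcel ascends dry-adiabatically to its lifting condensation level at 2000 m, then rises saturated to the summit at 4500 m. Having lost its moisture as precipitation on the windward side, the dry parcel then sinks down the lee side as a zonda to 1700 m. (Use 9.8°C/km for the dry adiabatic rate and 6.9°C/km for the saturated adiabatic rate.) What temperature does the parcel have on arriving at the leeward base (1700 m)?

4.27°C

600 → 2000 m (dry, 9.8°C/km): ΔT = -9.8 × 1.4 = -13.72°C → T = -5.92°C
2000 → 4500 m (saturated, 6.9°C/km): ΔT = -6.9 × 2.5 = -17.25°C → T = -23.17°C
4500 → 1700 m (dry descent, 9.8°C/km): ΔT = +9.8 × 2.8 = +27.44°C → T = 4.27°C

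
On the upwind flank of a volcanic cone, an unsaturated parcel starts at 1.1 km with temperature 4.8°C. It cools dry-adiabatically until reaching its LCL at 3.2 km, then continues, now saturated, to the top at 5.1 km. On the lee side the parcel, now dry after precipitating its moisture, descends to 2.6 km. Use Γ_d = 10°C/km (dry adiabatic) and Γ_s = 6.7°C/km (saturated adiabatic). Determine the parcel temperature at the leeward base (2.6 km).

-3.93°C

Dry to 3200 m: -10 × 2.1 km = -21°C, so T = -16.2°C.
Saturated to 5100 m: -6.7 × 1.9 km = -12.73°C, so T = -28.93°C.
Dry descent to 2600 m: +10 × 2.5 km = +25°C, so T = -3.93°C.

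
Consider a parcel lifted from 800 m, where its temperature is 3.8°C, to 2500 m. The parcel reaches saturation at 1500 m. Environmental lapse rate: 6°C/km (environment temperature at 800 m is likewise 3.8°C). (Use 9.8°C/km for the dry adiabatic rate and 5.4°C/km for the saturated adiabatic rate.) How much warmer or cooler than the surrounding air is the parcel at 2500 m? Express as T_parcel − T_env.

Parcel:
  800 → 1500 m (dry, 9.8°C/km): ΔT = -9.8 × 0.7 = -6.86°C → T = -3.06°C
  1500 → 2500 m (saturated, 5.4°C/km): ΔT = -5.4 × 1 = -5.4°C → T = -8.46°C
Environment:
  800 → 2500 m (environment, 6°C/km): ΔT = -6 × 1.7 = -10.2°C → T = -6.4°C
T_parcel − T_env = -8.46 − (-6.4) = -2.06°C

-2.06°C (parcel cooler than environment)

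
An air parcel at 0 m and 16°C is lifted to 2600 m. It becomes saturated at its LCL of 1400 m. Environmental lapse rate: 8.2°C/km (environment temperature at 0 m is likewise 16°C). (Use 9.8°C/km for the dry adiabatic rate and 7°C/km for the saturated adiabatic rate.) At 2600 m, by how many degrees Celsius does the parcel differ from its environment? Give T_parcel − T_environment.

Parcel:
  0 → 1400 m (dry, 9.8°C/km): ΔT = -9.8 × 1.4 = -13.72°C → T = 2.28°C
  1400 → 2600 m (saturated, 7°C/km): ΔT = -7 × 1.2 = -8.4°C → T = -6.12°C
Environment:
  0 → 2600 m (environment, 8.2°C/km): ΔT = -8.2 × 2.6 = -21.32°C → T = -5.32°C
T_parcel − T_env = -6.12 − (-5.32) = -0.8°C

-0.8°C (parcel cooler than environment)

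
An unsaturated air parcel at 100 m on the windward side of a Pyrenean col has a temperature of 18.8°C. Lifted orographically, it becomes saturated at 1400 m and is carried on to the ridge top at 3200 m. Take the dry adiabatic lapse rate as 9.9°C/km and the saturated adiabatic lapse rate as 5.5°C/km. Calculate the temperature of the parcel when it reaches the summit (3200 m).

100 → 1400 m (dry, 9.9°C/km): ΔT = -9.9 × 1.3 = -12.87°C → T = 5.93°C
1400 → 3200 m (saturated, 5.5°C/km): ΔT = -5.5 × 1.8 = -9.9°C → T = -3.97°C

-3.97°C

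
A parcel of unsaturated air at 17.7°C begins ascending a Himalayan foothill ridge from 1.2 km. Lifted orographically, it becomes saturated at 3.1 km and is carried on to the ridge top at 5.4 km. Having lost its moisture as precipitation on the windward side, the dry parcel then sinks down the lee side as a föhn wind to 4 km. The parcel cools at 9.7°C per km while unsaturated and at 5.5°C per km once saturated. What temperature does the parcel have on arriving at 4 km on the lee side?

Dry to 3100 m: -9.7 × 1.9 km = -18.43°C, so T = -0.73°C.
Saturated to 5400 m: -5.5 × 2.3 km = -12.65°C, so T = -13.38°C.
Dry descent to 4000 m: +9.7 × 1.4 km = +13.58°C, so T = 0.2°C.

0.2°C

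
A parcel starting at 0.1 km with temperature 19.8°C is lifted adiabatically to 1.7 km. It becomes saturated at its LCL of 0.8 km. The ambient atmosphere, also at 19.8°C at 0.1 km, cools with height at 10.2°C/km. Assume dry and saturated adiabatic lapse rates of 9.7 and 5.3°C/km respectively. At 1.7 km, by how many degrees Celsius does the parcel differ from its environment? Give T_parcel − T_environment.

+4.76°C (parcel warmer than environment)

Parcel:
  Dry to 800 m: -9.7 × 0.7 km = -6.79°C, so T = 13.01°C.
  Saturated to 1700 m: -5.3 × 0.9 km = -4.77°C, so T = 8.24°C.
Environment:
  Environment to 1700 m: -10.2 × 1.6 km = -16.32°C, so T = 3.48°C.
T_parcel − T_env = 8.24 − 3.48 = +4.76°C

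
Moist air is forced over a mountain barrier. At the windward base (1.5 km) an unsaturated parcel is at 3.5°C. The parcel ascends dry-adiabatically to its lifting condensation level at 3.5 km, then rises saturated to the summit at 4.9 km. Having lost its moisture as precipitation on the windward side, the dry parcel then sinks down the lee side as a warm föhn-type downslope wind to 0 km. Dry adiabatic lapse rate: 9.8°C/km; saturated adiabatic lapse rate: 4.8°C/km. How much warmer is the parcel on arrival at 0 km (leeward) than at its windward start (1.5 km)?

+21.7°C

1500–3500 m, dry: Δz = 2 km ⇒ ΔT = -19.6°C; T = -16.1°C
3500–4900 m, saturated: Δz = 1.4 km ⇒ ΔT = -6.72°C; T = -22.82°C
4900–0 m, dry descent: Δz = 4.9 km ⇒ ΔT = +48.02°C; T = 25.2°C
Net change vs windward start: 25.2 − 3.5 = +21.7°C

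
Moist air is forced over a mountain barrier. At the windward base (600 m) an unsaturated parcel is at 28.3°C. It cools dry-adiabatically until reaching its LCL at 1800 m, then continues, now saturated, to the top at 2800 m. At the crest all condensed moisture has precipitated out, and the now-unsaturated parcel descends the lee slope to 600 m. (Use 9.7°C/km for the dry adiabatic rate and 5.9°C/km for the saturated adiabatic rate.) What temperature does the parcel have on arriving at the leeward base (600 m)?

32.1°C

From 600 m to 1800 m (dry): cools by 9.7 × 1.2 = 11.64°C, giving 16.66°C.
From 1800 m to 2800 m (saturated): cools by 5.9 × 1 = 5.9°C, giving 10.76°C.
From 2800 m to 600 m (dry descent): warms by 9.7 × 2.2 = 21.34°C, giving 32.1°C.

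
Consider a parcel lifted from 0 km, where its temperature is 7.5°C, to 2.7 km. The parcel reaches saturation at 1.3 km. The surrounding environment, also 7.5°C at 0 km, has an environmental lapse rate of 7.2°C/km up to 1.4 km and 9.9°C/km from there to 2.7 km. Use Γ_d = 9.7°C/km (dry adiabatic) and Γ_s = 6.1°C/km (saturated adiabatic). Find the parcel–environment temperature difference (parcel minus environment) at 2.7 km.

+1.8°C (parcel warmer than environment)

Parcel:
  0 → 1300 m (dry, 9.7°C/km): ΔT = -9.7 × 1.3 = -12.61°C → T = -5.11°C
  1300 → 2700 m (saturated, 6.1°C/km): ΔT = -6.1 × 1.4 = -8.54°C → T = -13.65°C
Environment:
  0 → 1400 m (environment, lower layer, 7.2°C/km): ΔT = -7.2 × 1.4 = -10.08°C → T = -2.58°C
  1400 → 2700 m (environment, upper layer, 9.9°C/km): ΔT = -9.9 × 1.3 = -12.87°C → T = -15.45°C
T_parcel − T_env = -13.65 − (-15.45) = +1.8°C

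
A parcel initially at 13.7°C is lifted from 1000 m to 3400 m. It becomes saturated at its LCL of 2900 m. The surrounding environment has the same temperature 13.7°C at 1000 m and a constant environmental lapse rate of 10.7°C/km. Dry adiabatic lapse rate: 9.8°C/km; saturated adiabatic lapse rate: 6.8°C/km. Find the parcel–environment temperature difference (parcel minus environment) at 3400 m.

Parcel:
  1000–2900 m, dry: Δz = 1.9 km ⇒ ΔT = -18.62°C; T = -4.92°C
  2900–3400 m, saturated: Δz = 0.5 km ⇒ ΔT = -3.4°C; T = -8.32°C
Environment:
  1000–3400 m, environment: Δz = 2.4 km ⇒ ΔT = -25.68°C; T = -11.98°C
T_parcel − T_env = -8.32 − (-11.98) = +3.66°C

+3.66°C (parcel warmer than environment)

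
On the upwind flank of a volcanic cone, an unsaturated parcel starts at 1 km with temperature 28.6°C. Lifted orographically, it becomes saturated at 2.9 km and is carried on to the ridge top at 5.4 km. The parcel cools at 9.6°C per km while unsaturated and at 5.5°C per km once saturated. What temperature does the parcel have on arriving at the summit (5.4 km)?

-3.39°C

Dry to 2900 m: -9.6 × 1.9 km = -18.24°C, so T = 10.36°C.
Saturated to 5400 m: -5.5 × 2.5 km = -13.75°C, so T = -3.39°C.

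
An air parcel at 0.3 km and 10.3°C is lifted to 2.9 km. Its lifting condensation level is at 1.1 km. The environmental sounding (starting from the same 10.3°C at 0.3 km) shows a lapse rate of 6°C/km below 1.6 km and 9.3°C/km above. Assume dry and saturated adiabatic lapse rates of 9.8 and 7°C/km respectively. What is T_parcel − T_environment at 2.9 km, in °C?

Parcel:
  300–1100 m, dry: Δz = 0.8 km ⇒ ΔT = -7.84°C; T = 2.46°C
  1100–2900 m, saturated: Δz = 1.8 km ⇒ ΔT = -12.6°C; T = -10.14°C
Environment:
  300–1600 m, environment, lower layer: Δz = 1.3 km ⇒ ΔT = -7.8°C; T = 2.5°C
  1600–2900 m, environment, upper layer: Δz = 1.3 km ⇒ ΔT = -12.09°C; T = -9.59°C
T_parcel − T_env = -10.14 − (-9.59) = -0.55°C

-0.55°C (parcel cooler than environment)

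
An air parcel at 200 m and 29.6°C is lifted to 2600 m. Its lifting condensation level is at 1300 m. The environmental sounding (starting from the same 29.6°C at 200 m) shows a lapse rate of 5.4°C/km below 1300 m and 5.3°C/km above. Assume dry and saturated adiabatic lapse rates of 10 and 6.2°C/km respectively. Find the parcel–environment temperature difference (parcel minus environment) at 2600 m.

Parcel:
  200 → 1300 m (dry, 10°C/km): ΔT = -10 × 1.1 = -11°C → T = 18.6°C
  1300 → 2600 m (saturated, 6.2°C/km): ΔT = -6.2 × 1.3 = -8.06°C → T = 10.54°C
Environment:
  200 → 1300 m (environment, lower layer, 5.4°C/km): ΔT = -5.4 × 1.1 = -5.94°C → T = 23.66°C
  1300 → 2600 m (environment, upper layer, 5.3°C/km): ΔT = -5.3 × 1.3 = -6.89°C → T = 16.77°C
T_parcel − T_env = 10.54 − 16.77 = -6.23°C

-6.23°C (parcel cooler than environment)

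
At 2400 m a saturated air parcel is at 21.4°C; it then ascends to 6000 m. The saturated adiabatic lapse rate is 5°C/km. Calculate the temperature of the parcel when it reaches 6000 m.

3.4°C

From 2400 m to 6000 m (saturated adiabatic): cools by 5 × 3.6 = 18°C, giving 3.4°C.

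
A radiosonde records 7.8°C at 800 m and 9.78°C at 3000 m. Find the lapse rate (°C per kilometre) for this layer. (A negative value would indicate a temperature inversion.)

Γ = −ΔT/Δz = (7.8 − 9.78) / (3000 − 800) m
  = -1.98°C / 2.2 km = -0.9°C/km

-0.9°C/km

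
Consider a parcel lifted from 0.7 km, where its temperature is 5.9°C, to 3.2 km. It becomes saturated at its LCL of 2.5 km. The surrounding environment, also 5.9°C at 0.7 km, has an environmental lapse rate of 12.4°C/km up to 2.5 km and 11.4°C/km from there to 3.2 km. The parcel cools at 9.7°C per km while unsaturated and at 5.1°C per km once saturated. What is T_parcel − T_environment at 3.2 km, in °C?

+9.27°C (parcel warmer than environment)

Parcel:
  700 → 2500 m (dry, 9.7°C/km): ΔT = -9.7 × 1.8 = -17.46°C → T = -11.56°C
  2500 → 3200 m (saturated, 5.1°C/km): ΔT = -5.1 × 0.7 = -3.57°C → T = -15.13°C
Environment:
  700 → 2500 m (environment, lower layer, 12.4°C/km): ΔT = -12.4 × 1.8 = -22.32°C → T = -16.42°C
  2500 → 3200 m (environment, upper layer, 11.4°C/km): ΔT = -11.4 × 0.7 = -7.98°C → T = -24.4°C
T_parcel − T_env = -15.13 − (-24.4) = +9.27°C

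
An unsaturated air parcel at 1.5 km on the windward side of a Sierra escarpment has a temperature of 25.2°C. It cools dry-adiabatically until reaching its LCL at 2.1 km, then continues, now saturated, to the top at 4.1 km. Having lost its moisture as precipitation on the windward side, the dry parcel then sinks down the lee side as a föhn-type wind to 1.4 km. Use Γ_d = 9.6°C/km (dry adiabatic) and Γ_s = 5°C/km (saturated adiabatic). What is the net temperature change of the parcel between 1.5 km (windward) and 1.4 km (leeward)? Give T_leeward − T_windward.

+10.16°C

Dry to 2100 m: -9.6 × 0.6 km = -5.76°C, so T = 19.44°C.
Saturated to 4100 m: -5 × 2 km = -10°C, so T = 9.44°C.
Dry descent to 1400 m: +9.6 × 2.7 km = +25.92°C, so T = 35.36°C.
Net change vs windward start: 35.36 − 25.2 = +10.16°C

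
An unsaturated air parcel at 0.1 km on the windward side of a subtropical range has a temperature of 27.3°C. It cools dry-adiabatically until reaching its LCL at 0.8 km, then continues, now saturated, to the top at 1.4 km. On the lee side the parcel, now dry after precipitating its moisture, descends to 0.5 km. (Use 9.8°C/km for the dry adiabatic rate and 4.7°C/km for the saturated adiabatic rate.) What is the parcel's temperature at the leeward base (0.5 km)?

Dry to 800 m: -9.8 × 0.7 km = -6.86°C, so T = 20.44°C.
Saturated to 1400 m: -4.7 × 0.6 km = -2.82°C, so T = 17.62°C.
Dry descent to 500 m: +9.8 × 0.9 km = +8.82°C, so T = 26.44°C.

26.44°C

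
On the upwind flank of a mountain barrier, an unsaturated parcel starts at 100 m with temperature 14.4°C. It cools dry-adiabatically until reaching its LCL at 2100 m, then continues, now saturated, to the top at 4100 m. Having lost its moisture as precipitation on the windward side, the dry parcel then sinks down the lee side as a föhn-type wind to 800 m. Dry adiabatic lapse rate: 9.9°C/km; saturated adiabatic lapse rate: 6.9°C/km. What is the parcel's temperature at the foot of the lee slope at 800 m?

100–2100 m, dry: Δz = 2 km ⇒ ΔT = -19.8°C; T = -5.4°C
2100–4100 m, saturated: Δz = 2 km ⇒ ΔT = -13.8°C; T = -19.2°C
4100–800 m, dry descent: Δz = 3.3 km ⇒ ΔT = +32.67°C; T = 13.47°C

13.47°C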